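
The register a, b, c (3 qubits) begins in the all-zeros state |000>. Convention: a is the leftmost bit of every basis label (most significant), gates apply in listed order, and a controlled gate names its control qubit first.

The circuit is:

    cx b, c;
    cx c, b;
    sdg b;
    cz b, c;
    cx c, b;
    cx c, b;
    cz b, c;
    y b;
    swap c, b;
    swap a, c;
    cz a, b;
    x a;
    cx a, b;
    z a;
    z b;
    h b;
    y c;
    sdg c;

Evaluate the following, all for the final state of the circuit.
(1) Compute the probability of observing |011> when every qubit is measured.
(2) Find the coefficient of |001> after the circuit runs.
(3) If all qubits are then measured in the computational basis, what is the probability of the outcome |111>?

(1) Outcome |011> occurs with probability 1/2. Key observation: the block from step 4 through step 7 cancels to the identity and can be dropped.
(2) The amplitude on |001> is sqrt(2)*I/2.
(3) A full measurement returns |111> with probability 0.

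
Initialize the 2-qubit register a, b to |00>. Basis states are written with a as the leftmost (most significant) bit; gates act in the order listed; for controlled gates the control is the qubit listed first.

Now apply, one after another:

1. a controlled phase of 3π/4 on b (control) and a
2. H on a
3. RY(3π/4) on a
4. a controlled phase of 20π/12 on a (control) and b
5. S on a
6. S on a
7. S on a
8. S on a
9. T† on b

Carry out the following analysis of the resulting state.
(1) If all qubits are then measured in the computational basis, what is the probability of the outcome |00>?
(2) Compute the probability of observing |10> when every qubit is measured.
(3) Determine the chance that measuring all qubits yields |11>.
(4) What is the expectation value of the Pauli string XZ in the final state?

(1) Outcome |00> occurs with probability 1/2 - sqrt(2)/4.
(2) The probability of measuring |10> is sqrt(2)/4 + 1/2.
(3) A full measurement returns |11> with probability 0.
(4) In the final state, XZ has expectation -sqrt(2)/2.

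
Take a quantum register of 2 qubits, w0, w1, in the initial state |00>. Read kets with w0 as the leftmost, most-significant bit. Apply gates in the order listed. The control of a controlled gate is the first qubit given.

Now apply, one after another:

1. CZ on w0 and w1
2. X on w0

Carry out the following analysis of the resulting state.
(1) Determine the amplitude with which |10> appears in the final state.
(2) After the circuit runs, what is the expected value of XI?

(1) The final state's coefficient on |10> equals 1.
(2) The observable XI averages to 0.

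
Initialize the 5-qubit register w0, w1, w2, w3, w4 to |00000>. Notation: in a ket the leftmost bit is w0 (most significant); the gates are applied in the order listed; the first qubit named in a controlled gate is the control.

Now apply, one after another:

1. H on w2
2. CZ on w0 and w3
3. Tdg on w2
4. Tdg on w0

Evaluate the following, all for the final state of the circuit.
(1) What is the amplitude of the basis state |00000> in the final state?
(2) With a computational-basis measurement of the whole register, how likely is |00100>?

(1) |00000> carries amplitude sqrt(2)/2 in the final state.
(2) A full measurement returns |00100> with probability 1/2.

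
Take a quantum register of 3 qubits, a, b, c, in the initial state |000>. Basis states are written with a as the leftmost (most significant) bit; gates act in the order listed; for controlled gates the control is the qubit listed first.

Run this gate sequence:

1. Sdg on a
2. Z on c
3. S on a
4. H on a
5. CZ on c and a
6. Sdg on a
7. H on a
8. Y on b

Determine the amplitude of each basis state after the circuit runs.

The final amplitudes are 1/2 + I/2 on |010>, -1/2 + I/2 on |110>, and 0 on every other basis state.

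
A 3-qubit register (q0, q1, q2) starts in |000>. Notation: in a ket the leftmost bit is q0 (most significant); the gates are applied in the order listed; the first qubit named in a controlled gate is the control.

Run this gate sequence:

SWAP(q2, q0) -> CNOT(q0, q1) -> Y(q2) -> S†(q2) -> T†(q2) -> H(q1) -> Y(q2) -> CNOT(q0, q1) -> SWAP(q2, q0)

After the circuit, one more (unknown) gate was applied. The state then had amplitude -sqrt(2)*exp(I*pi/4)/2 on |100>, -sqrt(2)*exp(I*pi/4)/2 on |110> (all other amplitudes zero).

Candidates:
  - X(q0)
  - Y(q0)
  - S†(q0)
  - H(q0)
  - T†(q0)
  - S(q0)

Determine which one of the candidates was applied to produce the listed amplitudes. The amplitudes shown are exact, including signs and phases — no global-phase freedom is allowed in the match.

The unique candidate consistent with the amplitudes is X(q0).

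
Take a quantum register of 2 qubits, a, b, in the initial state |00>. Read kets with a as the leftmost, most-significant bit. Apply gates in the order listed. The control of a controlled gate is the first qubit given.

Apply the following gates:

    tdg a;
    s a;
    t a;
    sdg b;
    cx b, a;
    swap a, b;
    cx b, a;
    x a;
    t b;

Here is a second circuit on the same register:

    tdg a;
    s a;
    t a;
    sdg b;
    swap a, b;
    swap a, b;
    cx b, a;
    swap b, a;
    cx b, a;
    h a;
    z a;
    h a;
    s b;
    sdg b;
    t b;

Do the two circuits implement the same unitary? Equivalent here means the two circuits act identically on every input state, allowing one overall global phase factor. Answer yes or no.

Yes: on every input state the two circuits agree up to one overall phase factor.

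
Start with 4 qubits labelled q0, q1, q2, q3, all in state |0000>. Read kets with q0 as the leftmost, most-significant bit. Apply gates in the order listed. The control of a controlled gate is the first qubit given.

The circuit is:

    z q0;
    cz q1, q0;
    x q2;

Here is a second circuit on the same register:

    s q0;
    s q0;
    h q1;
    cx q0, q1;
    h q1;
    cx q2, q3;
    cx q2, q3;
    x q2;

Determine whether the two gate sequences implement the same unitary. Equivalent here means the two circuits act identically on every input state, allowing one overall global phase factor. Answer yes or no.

Yes: on every input state the two circuits agree up to one overall phase factor.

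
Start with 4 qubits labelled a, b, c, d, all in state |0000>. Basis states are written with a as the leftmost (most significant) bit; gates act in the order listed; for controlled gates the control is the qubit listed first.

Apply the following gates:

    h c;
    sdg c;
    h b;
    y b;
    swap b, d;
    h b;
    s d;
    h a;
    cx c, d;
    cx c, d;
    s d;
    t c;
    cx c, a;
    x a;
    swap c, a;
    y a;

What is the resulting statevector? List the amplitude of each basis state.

After the circuit, the state carries amplitude exp(3*I*pi/4)/4 on |0000>, exp(3*I*pi/4)/4 on |0001>, exp(3*I*pi/4)/4 on |0010>, exp(3*I*pi/4)/4 on |0011>, exp(3*I*pi/4)/4 on |0100>, exp(3*I*pi/4)/4 on |0101>, exp(3*I*pi/4)/4 on |0110>, exp(3*I*pi/4)/4 on |0111>, 1/4 on |1000>, 1/4 on |1001>, 1/4 on |1010>, 1/4 on |1011>, 1/4 on |1100>, 1/4 on |1101>, 1/4 on |1110>, 1/4 on |1111>. Key observation: steps 9-10 multiply out to the identity, so the circuit reduces to the remaining gates.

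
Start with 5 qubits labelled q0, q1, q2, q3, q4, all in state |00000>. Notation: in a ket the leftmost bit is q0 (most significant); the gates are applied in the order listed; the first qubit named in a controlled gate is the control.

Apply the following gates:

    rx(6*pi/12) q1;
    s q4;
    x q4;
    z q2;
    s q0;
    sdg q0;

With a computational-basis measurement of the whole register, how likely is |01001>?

The probability of measuring |01001> is 1/2. Key observation: gates 5-6 undo each other exactly, leaving only the rest of the circuit to track.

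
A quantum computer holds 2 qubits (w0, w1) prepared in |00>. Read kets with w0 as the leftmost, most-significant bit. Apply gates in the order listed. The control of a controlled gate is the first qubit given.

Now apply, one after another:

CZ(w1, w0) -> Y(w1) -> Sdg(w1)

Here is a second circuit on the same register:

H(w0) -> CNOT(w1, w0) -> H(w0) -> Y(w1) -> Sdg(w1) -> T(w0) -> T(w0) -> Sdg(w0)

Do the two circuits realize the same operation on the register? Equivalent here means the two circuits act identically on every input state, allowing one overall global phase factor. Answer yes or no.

Yes, they are equivalent — the unitaries differ by at most a global phase.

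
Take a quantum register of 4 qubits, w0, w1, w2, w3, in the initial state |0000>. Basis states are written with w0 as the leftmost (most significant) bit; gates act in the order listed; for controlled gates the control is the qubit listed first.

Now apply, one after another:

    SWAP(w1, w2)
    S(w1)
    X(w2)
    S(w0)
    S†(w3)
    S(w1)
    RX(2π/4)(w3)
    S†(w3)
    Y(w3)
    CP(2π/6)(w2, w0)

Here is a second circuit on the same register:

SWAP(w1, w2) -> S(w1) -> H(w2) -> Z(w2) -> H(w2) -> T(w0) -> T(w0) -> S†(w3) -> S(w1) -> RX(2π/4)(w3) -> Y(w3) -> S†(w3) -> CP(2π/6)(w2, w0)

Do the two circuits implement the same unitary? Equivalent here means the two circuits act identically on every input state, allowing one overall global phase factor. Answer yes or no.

No: there is an input state on which the two circuits produce genuinely different outputs (not merely differing by a phase).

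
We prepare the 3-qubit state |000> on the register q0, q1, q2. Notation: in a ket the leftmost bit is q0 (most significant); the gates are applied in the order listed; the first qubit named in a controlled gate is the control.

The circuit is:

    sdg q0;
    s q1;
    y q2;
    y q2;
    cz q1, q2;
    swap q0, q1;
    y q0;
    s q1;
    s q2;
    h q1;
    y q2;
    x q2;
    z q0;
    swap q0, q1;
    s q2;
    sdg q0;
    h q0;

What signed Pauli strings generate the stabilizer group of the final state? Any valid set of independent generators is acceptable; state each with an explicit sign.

The stabilizer group can be generated by +YII, -IZI, +IIZ, among other valid generating sets.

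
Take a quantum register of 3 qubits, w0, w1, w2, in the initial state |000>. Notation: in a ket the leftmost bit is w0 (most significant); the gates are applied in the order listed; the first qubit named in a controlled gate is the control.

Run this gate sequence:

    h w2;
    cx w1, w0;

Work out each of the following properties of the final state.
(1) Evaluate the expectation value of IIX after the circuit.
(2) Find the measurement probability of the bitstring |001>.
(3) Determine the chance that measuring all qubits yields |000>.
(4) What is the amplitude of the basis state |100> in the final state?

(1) In the final state, IIX has expectation 1.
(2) The probability of measuring |001> is 1/2.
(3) A full measurement returns |000> with probability 1/2.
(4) The final state's coefficient on |100> equals 0.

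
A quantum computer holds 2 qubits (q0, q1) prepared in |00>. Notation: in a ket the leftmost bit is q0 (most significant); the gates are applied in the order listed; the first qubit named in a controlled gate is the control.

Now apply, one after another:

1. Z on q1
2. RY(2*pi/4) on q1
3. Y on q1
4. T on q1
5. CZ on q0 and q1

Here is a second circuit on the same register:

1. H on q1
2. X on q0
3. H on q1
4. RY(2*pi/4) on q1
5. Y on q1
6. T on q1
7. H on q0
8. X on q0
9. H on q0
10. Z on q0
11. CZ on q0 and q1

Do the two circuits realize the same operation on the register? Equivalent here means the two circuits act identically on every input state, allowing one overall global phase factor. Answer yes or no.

No, they are not equivalent — no single phase factor reconciles the two unitaries.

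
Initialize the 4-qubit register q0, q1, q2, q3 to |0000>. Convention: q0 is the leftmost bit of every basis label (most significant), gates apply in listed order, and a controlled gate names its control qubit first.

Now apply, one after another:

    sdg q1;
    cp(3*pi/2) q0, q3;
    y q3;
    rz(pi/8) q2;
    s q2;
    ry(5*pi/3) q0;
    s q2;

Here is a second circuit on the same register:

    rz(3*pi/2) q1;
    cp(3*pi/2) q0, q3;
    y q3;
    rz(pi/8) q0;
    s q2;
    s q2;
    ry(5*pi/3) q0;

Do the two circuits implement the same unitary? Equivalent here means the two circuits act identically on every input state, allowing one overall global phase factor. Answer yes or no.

No, they are not equivalent — no single phase factor reconciles the two unitaries.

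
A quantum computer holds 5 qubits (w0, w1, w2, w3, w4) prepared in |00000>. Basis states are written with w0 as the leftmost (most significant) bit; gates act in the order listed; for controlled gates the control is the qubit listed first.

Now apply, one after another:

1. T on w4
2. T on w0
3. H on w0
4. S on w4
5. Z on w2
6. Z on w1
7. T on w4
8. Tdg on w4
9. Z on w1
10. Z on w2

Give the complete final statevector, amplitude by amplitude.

The final amplitudes are sqrt(2)/2 on |00000>, sqrt(2)/2 on |10000>, and 0 on every other basis state.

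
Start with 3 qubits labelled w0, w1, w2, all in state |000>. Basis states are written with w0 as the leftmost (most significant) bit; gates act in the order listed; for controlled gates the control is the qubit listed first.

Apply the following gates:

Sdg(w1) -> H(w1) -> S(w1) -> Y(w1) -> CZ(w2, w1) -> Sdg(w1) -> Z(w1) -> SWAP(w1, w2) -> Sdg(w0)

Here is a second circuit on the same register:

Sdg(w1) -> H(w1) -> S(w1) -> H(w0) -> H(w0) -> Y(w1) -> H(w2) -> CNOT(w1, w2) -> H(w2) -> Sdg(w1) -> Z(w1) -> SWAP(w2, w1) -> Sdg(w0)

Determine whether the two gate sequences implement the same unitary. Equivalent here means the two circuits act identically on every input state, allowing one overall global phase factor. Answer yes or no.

Yes, they are equivalent — the unitaries differ by at most a global phase.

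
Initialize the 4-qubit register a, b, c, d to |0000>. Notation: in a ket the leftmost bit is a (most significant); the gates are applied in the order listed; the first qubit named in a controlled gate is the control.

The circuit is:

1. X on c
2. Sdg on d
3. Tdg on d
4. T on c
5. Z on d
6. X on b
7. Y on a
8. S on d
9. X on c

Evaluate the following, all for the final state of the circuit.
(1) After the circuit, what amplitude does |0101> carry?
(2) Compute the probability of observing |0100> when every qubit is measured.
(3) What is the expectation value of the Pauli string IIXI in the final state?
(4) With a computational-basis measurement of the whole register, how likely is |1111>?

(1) |0101> carries amplitude 0 in the final state.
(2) The probability of measuring |0100> is 0.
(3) The observable IIXI averages to 0.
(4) A full measurement returns |1111> with probability 0.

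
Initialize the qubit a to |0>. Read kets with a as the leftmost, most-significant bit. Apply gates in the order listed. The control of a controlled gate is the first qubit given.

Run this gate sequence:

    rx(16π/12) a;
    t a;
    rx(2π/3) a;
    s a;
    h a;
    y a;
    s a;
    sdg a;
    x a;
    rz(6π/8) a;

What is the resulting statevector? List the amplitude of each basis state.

The resulting statevector has amplitude (-sqrt(6) - sqrt(2) - (-sqrt(6) + 3*sqrt(2))*exp(I*pi/4))*exp(I*pi/8)/8 on |0>, (-3*sqrt(2) - sqrt(6) - sqrt(6)*exp(3*I*pi/4) + sqrt(2)*exp(3*I*pi/4))*exp(I*pi/8)/8 on |1>.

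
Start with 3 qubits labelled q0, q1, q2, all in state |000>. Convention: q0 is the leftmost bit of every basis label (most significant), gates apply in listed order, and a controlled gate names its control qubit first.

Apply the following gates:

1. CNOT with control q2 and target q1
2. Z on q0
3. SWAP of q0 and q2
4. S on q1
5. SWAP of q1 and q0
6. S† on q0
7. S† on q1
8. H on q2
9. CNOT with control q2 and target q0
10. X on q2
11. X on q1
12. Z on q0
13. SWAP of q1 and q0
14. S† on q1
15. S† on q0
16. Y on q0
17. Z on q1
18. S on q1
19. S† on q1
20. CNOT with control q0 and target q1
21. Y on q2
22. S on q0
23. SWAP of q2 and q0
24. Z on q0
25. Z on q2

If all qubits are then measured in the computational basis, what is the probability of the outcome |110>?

The probability of measuring |110> is 1/2.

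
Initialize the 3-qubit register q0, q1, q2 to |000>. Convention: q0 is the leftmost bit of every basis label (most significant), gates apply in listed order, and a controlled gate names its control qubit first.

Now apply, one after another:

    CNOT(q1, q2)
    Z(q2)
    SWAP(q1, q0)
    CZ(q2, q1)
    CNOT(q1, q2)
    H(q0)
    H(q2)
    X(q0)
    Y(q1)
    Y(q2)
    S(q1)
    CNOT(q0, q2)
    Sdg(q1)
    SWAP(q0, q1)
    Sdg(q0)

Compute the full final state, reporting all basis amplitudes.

After the circuit, the state carries amplitude 0 on |000>, 0 on |001>, 0 on |010>, 0 on |011>, -I/2 on |100>, I/2 on |101>, I/2 on |110>, -I/2 on |111>.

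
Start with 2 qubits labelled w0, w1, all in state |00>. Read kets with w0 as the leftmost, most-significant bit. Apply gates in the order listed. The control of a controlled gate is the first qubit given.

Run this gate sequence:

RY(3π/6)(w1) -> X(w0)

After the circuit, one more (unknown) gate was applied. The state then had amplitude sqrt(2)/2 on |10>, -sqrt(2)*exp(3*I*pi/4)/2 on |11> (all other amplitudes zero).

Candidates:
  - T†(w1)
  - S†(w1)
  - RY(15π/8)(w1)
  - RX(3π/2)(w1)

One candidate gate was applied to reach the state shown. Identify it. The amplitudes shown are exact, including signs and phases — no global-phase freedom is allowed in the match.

The applied gate was T†(w1).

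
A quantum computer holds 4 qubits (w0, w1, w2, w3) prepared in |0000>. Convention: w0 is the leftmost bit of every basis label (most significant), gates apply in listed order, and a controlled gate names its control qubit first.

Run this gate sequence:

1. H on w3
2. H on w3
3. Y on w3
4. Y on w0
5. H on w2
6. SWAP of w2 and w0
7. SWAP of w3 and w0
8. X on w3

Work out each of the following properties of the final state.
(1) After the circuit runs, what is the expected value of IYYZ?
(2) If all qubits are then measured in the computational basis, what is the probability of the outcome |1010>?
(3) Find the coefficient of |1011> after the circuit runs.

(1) The observable IYYZ averages to 0. Key observation: steps 1-2 multiply out to the identity, so the circuit reduces to the remaining gates.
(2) A full measurement returns |1010> with probability 1/2.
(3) The amplitude on |1011> is -sqrt(2)/2.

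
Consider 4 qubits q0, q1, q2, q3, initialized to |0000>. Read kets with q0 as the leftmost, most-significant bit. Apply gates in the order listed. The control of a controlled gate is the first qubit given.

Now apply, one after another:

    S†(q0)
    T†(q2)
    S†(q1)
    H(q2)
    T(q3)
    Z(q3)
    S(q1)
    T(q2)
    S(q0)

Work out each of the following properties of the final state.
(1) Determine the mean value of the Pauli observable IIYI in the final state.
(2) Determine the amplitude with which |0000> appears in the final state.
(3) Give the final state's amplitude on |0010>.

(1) In the final state, IIYI has expectation sqrt(2)/2.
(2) The amplitude on |0000> is sqrt(2)/2.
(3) The amplitude on |0010> is sqrt(2)*exp(I*pi/4)/2.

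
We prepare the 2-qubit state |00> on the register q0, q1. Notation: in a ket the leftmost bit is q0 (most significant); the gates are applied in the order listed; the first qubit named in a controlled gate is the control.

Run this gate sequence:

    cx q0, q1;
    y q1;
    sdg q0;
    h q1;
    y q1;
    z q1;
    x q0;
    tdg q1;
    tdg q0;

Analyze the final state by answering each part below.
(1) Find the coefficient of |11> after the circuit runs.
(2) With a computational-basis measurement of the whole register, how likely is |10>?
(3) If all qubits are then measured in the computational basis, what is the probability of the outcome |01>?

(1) The final state's coefficient on |11> equals -sqrt(2)*I/2.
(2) The probability of measuring |10> is 1/2.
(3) The probability of measuring |01> is 0.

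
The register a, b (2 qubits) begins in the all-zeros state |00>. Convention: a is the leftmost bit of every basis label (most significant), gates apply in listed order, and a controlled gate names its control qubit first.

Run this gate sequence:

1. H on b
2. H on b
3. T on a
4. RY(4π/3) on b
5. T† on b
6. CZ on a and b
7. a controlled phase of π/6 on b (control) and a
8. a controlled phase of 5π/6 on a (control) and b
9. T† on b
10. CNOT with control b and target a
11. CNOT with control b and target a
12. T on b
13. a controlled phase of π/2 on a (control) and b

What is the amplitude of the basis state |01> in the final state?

The final state's coefficient on |01> equals -sqrt(3)*exp(3*I*pi/4)/2.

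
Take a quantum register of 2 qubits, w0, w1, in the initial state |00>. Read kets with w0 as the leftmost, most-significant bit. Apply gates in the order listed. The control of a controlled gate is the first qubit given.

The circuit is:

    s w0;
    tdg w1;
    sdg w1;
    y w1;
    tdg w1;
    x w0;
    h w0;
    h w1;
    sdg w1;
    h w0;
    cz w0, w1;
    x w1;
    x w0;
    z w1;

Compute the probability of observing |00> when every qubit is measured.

Outcome |00> occurs with probability 1/2.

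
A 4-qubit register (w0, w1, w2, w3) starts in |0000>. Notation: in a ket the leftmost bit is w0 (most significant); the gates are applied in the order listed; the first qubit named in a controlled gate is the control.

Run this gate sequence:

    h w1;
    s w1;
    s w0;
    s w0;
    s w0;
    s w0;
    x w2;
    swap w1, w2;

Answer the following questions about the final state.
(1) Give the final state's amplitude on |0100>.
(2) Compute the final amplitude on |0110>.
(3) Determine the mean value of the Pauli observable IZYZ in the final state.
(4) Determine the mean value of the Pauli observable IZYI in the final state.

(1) |0100> carries amplitude sqrt(2)/2 in the final state.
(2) |0110> carries amplitude sqrt(2)*I/2 in the final state.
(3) The expectation value of IZYZ is -1.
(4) The observable IZYI averages to -1.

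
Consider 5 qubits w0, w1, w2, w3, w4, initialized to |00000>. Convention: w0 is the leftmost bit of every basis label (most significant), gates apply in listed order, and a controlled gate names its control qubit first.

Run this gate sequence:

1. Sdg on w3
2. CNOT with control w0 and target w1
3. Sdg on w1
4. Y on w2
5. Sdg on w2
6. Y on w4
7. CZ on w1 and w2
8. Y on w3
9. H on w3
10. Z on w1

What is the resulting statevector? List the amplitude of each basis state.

The resulting statevector has amplitude -sqrt(2)/2 on |00101>, sqrt(2)/2 on |00111>, and 0 on every other basis state.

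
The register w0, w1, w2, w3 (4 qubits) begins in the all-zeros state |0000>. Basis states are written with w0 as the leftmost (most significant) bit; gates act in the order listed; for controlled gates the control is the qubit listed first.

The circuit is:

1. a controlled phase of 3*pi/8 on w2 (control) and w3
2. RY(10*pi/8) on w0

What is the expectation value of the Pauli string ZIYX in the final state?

The observable ZIYX averages to 0.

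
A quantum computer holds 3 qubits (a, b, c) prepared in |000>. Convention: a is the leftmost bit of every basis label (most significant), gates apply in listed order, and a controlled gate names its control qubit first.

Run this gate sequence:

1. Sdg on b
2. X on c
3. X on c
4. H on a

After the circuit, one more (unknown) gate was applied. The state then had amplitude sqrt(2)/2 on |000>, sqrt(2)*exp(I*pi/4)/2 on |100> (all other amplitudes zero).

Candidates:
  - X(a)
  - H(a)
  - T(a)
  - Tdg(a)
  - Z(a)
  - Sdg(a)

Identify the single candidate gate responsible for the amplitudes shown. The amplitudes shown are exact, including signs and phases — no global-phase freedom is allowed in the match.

The applied gate was T(a).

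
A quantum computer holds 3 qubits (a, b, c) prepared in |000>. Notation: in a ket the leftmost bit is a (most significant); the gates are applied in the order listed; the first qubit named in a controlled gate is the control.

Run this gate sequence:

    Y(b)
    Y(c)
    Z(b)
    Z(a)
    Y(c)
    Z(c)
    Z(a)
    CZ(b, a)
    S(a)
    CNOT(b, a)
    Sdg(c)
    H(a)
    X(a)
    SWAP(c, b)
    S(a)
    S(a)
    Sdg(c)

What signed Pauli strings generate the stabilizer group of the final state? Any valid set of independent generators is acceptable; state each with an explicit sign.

The final state is stabilized by the group generated by +XII, +IZI, -IIZ; other independent generating sets are equally valid.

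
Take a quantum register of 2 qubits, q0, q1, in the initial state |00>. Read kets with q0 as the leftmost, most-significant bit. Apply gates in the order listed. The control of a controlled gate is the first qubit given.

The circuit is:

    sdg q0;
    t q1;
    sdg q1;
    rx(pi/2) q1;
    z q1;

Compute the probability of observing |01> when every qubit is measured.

The probability of measuring |01> is 1/2.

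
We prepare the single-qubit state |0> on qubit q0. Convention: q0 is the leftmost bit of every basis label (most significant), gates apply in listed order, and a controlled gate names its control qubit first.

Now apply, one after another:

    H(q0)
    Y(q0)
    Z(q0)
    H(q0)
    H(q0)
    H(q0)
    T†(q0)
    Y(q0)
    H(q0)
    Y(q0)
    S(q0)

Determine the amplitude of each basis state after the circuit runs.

After the circuit, the state carries amplitude sqrt(2)*I/2 on |0>, -sqrt(2)/2 on |1>.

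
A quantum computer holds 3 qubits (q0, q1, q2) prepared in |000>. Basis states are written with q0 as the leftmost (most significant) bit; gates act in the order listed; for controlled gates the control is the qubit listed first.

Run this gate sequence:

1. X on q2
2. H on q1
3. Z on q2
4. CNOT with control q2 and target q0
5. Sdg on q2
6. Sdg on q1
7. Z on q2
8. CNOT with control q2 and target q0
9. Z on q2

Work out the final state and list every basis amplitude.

After the circuit, the state carries amplitude sqrt(2)*I/2 on |001>, sqrt(2)/2 on |011>, and 0 on every other basis state.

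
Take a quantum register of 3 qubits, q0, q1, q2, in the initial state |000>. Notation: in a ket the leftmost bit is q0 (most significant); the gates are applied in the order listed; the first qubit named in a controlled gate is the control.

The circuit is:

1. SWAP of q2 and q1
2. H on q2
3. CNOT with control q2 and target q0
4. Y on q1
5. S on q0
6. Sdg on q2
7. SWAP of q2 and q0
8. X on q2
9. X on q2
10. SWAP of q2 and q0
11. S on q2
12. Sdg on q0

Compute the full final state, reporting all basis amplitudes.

The resulting statevector has amplitude sqrt(2)*I/2 on |010>, sqrt(2)*I/2 on |111>, and 0 on every other basis state.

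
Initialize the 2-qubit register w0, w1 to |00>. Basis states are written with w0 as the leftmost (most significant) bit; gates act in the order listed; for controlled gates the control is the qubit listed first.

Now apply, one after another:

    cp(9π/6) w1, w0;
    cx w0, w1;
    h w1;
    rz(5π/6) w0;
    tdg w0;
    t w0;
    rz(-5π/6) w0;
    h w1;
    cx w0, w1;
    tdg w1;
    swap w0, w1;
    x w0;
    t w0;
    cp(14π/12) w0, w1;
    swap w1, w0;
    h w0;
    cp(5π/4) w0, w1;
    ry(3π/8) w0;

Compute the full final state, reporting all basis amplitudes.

The final amplitudes are 0 on |00>, sqrt(2)*(I*sin(3*pi/16) + exp(I*pi/4)*cos(3*pi/16))/2 on |01>, 0 on |10>, sqrt(2)*(-I*cos(3*pi/16) + exp(I*pi/4)*sin(3*pi/16))/2 on |11>. Key observation: the block from step 2 through step 9 cancels to the identity and can be dropped.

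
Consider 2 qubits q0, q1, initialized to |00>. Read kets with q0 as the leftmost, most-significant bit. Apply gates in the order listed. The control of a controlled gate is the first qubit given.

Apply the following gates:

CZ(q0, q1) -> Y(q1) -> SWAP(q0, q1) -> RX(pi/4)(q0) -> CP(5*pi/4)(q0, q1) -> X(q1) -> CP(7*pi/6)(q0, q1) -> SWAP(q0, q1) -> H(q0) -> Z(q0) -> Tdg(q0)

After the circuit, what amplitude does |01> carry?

|01> carries amplitude -sqrt(2*sqrt(2) + 4)*exp(2*I*pi/3)/4 in the final state.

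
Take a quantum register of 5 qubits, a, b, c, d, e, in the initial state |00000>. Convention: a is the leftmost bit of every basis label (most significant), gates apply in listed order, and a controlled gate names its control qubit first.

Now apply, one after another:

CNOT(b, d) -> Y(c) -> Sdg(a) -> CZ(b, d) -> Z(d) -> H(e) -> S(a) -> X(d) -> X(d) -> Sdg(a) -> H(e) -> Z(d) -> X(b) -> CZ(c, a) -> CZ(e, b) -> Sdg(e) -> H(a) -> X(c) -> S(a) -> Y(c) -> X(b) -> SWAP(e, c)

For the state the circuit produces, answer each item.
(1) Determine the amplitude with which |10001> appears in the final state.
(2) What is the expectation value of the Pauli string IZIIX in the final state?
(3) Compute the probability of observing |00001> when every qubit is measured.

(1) The final state's coefficient on |10001> equals -sqrt(2)*I/2. Key observation: gates 5-12 undo each other exactly, leaving only the rest of the circuit to track.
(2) The observable IZIIX averages to 0.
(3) A full measurement returns |00001> with probability 1/2.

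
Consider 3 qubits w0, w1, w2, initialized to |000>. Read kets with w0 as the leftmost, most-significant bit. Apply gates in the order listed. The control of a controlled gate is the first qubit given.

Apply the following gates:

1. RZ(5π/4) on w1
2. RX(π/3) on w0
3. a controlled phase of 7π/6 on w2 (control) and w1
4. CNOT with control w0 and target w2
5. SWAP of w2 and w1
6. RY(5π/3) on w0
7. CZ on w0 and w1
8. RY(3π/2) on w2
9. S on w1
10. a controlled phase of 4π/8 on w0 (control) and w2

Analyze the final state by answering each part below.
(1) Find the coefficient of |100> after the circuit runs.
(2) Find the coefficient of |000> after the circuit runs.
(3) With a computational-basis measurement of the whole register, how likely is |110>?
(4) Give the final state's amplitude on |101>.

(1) |100> carries amplitude sqrt(6)*exp(3*I*pi/8)/8 in the final state.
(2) The final state's coefficient on |000> equals -3*sqrt(2)*exp(3*I*pi/8)/8.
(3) A full measurement returns |110> with probability 3/32.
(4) The amplitude on |101> is -sqrt(6)*exp(7*I*pi/8)/8.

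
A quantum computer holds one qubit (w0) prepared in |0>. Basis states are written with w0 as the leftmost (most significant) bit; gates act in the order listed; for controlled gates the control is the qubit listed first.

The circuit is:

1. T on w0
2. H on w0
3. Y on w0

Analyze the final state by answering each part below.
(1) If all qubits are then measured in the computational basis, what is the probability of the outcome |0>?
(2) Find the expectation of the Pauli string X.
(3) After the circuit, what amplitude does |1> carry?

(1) The probability of measuring |0> is 1/2.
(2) The observable X averages to -1.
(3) |1> carries amplitude sqrt(2)*I/2 in the final state.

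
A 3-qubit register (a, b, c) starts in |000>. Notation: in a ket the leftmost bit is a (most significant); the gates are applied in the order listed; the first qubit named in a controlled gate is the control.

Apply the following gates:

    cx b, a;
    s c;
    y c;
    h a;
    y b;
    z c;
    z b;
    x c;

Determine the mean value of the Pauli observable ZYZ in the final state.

The observable ZYZ averages to 0.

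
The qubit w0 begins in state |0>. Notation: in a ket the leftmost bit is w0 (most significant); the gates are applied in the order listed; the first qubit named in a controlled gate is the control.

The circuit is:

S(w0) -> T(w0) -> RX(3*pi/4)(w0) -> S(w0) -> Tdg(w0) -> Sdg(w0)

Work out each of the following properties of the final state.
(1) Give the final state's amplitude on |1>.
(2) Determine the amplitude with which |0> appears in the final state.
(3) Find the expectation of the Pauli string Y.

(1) The final state's coefficient on |1> equals -sqrt(sqrt(2) + 2)*exp(I*pi/4)/2.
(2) |0> carries amplitude sqrt(2 - sqrt(2))/2 in the final state.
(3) In the final state, Y has expectation -1/2.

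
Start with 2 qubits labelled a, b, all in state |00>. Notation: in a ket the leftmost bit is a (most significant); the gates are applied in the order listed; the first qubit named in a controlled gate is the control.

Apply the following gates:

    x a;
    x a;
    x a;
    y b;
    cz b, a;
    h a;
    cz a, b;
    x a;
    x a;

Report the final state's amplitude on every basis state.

After the circuit, the state carries amplitude 0 on |00>, -sqrt(2)*I/2 on |01>, 0 on |10>, -sqrt(2)*I/2 on |11>.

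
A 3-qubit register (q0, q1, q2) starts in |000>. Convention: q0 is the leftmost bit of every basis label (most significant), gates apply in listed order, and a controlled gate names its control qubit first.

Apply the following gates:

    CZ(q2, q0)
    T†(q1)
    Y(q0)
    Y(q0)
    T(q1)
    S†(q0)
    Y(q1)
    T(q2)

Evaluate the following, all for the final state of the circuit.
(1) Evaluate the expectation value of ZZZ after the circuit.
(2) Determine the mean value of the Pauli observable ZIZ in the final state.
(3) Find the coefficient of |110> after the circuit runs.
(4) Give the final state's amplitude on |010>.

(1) The observable ZZZ averages to -1. Key observation: gates 2-5 undo each other exactly, leaving only the rest of the circuit to track.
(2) In the final state, ZIZ has expectation 1.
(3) The final state's coefficient on |110> equals 0.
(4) The final state's coefficient on |010> equals I.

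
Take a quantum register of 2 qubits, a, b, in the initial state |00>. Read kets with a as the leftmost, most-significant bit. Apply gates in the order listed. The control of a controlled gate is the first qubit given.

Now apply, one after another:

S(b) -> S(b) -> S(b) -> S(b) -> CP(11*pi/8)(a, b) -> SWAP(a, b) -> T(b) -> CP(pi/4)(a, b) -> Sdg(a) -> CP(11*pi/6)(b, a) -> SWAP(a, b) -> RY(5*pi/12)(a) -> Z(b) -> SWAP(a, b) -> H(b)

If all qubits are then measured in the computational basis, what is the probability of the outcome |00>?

The probability of measuring |00> is sqrt(2)/8 + sqrt(6)/8 + 1/2. Key observation: gates 1-4 undo each other exactly, leaving only the rest of the circuit to track.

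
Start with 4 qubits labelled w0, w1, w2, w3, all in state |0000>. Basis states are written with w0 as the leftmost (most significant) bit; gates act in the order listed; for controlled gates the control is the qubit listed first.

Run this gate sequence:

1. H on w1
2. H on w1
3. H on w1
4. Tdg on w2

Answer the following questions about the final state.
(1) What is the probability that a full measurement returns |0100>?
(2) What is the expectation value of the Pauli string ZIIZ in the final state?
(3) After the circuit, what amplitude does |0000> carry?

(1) The probability of measuring |0100> is 1/2. Key observation: the block from step 1 through step 2 cancels to the identity and can be dropped.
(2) The observable ZIIZ averages to 1.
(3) The amplitude on |0000> is sqrt(2)/2.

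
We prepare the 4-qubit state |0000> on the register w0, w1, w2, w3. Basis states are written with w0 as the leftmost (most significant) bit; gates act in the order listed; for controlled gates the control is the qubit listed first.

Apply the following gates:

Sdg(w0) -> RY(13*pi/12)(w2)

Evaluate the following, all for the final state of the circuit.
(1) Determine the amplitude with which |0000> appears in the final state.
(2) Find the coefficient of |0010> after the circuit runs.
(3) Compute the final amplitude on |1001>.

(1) The amplitude on |0000> is -sqrt(sqrt(2) + 2)/4 + sqrt(6 - 3*sqrt(2))/4.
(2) The final state's coefficient on |0010> equals sqrt(2 - sqrt(2))/4 + sqrt(3*sqrt(2) + 6)/4.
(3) The final state's coefficient on |1001> equals 0.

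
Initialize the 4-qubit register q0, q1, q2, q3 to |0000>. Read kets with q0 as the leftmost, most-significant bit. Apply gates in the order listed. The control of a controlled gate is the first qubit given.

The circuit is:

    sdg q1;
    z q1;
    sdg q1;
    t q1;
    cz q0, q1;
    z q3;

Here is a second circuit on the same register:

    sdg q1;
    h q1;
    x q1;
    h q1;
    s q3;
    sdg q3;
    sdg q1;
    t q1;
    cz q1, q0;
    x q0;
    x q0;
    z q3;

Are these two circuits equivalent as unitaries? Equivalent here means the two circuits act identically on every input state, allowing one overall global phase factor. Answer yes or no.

Yes: on every input state the two circuits agree up to one overall phase factor.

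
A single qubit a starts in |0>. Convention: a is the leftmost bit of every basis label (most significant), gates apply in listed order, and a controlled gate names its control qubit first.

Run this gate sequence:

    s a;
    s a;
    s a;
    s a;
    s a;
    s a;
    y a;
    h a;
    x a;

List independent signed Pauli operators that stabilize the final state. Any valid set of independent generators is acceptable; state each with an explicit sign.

The final state is stabilized by the group generated by -X; other independent generating sets are equally valid. Key observation: steps 2-5 multiply out to the identity, so the circuit reduces to the remaining gates.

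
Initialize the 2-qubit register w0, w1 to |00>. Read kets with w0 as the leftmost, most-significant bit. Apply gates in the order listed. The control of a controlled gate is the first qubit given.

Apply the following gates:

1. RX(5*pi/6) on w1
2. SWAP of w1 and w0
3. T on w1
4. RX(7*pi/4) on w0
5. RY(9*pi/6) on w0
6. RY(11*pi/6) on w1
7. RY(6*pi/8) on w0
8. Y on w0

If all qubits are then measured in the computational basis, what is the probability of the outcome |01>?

Outcome |01> occurs with probability 3/32 - sqrt(3)/32.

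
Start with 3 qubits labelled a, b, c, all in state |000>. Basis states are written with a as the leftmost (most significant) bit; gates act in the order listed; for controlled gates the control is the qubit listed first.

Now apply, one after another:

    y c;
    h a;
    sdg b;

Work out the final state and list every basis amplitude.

The resulting statevector has amplitude sqrt(2)*I/2 on |001>, sqrt(2)*I/2 on |101>, and 0 on every other basis state.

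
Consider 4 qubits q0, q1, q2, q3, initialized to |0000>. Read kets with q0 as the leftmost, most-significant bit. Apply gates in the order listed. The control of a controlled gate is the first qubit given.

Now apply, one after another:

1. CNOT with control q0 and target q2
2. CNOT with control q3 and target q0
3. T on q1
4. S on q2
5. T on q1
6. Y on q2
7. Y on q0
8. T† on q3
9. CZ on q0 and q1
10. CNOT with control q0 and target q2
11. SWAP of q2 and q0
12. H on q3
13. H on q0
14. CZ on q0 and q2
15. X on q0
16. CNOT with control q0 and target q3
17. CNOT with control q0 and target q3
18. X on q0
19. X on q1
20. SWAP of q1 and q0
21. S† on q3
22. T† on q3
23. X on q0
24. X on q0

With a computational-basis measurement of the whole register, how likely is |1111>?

A full measurement returns |1111> with probability 1/4. Key observation: the block from step 15 through step 18 cancels to the identity and can be dropped.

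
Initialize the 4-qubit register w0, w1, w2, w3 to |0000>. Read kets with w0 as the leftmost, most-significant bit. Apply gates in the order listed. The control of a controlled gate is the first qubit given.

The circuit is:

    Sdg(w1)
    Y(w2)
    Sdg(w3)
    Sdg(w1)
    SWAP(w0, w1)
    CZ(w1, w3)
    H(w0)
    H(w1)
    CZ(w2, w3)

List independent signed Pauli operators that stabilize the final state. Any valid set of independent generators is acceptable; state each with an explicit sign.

The final state is stabilized by the group generated by +XIII, +IXII, -IIZI, +IIIZ; other independent generating sets are equally valid.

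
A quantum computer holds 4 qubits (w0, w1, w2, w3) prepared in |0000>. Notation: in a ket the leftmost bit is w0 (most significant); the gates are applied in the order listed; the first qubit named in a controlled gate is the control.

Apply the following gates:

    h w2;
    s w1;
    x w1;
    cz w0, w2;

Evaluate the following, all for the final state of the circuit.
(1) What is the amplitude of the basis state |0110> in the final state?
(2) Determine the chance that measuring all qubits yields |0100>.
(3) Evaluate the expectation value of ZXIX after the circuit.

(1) The final state's coefficient on |0110> equals sqrt(2)/2.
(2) The probability of measuring |0100> is 1/2.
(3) The observable ZXIX averages to 0.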